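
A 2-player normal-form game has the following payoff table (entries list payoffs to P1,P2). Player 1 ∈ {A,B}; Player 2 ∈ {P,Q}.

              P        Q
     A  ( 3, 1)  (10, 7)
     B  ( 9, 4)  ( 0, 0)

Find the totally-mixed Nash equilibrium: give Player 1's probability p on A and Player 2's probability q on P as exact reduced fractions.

(p,q) = (2/5, 5/8)

P1 indiff ⇒ q·3+(1-q)·10 = q·9+(1-q)·0 ⇒ q(-6) = (1-q)(-10) ⇒ q = 5/8
P2 indiff ⇒ p·1+(1-p)·4 = p·7+(1-p)·0 ⇒ p(-6) = (1-p)(-4) ⇒ p = 2/5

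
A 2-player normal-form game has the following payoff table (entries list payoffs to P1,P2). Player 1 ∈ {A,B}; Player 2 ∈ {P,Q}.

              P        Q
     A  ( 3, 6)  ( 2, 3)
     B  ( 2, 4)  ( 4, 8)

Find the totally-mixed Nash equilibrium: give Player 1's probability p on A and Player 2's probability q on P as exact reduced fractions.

P1 indiff ⇒ q·3+(1-q)·2 = q·2+(1-q)·4 ⇒ q(1) = (1-q)(2) ⇒ q = 2/3
P2 indiff ⇒ p·6+(1-p)·4 = p·3+(1-p)·8 ⇒ p(3) = (1-p)(4) ⇒ p = 4/7

(p,q) = (4/7, 2/3)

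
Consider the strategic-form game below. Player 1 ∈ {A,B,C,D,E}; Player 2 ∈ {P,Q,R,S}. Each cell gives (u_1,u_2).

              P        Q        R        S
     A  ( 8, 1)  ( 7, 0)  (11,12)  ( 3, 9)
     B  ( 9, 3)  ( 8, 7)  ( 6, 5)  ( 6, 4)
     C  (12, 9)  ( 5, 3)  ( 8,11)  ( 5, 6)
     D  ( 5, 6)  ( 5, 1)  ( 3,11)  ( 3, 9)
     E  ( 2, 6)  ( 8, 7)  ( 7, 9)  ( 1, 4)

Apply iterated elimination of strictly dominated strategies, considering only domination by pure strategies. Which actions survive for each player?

P1 drop D (B beats it: P:9>5 Q:8>5 R:6>3 S:6>3)
P2 drop P (R beats it: A:12>1 B:5>3 C:11>9 E:9>6)
P2 drop S (R beats it: A:12>9 B:5>4 C:11>6 E:9>4)
P1 drop C (A beats it: Q:7>5 R:11>8)
P1→{A,B,E} P2→{Q,R}

Remaining: P1:{A,B,E} P2:{Q,R}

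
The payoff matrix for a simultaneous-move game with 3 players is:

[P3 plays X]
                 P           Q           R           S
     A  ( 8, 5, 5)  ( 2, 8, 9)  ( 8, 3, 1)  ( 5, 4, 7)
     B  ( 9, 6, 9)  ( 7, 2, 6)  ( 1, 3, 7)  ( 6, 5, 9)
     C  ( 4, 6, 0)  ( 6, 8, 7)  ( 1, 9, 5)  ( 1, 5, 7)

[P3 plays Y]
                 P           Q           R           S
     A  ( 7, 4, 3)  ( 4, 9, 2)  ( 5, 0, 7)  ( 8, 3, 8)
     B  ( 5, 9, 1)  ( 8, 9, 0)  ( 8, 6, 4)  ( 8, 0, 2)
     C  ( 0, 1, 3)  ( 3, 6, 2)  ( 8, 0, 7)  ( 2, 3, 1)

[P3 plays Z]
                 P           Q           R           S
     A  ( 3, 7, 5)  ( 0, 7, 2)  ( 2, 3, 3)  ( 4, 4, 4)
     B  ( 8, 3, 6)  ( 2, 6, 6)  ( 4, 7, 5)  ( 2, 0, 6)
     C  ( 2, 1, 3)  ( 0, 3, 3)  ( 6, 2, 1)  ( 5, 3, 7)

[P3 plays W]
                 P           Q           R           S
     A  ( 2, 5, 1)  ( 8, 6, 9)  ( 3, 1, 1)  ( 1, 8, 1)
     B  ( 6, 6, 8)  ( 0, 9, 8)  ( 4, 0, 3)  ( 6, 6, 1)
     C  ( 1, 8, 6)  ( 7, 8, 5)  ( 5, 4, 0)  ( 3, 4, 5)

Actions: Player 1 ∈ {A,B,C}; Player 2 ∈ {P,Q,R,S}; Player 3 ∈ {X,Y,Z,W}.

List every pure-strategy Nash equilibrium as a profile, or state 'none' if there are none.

Nash profiles: (B,P,X), (C,S,Z)

(A,P,X): not NE [P1→B gives 9>8; P2→Q gives 8>5]
(A,P,Y): not NE [P2→Q gives 9>4; P3→Z gives 5>3]
(A,P,Z): not NE [P1→B gives 8>3]
(A,P,W): not NE [P1→B gives 6>2; P2→S gives 8>5; P3→Z gives 5>1]
(A,Q,X): not NE [P1→B gives 7>2]
(A,Q,Y): not NE [P1→B gives 8>4; P3→W gives 9>2]
(A,Q,Z): not NE [P1→B gives 2>0; P3→W gives 9>2]
(A,Q,W): not NE [P2→S gives 8>6]
(A,R,X): not NE [P2→Q gives 8>3; P3→Y gives 7>1]
(A,R,Y): not NE [P1→C gives 8>5; P2→Q gives 9>0]
(A,R,Z): not NE [P1→C gives 6>2; P2→Q gives 7>3; P3→Y gives 7>3]
(A,R,W): not NE [P1→C gives 5>3; P2→S gives 8>1; P3→Y gives 7>1]
(A,S,X): not NE [P1→B gives 6>5; P2→Q gives 8>4; P3→Y gives 8>7]
(A,S,Y): not NE [P2→Q gives 9>3]
(A,S,Z): not NE [P1→C gives 5>4; P2→Q gives 7>4; P3→Y gives 8>4]
(A,S,W): not NE [P1→B gives 6>1; P3→Y gives 8>1]
(B,P,X): NE
(B,P,Y): not NE [P1→A gives 7>5; P3→X gives 9>1]
(B,P,Z): not NE [P2→R gives 7>3; P3→X gives 9>6]
(B,P,W): not NE [P2→Q gives 9>6; P3→X gives 9>8]
(B,Q,X): not NE [P2→P gives 6>2; P3→W gives 8>6]
(B,Q,Y): not NE [P3→W gives 8>0]
(B,Q,Z): not NE [P2→R gives 7>6; P3→W gives 8>6]
(B,Q,W): not NE [P1→A gives 8>0]
(B,R,X): not NE [P1→A gives 8>1; P2→P gives 6>3]
(B,R,Y): not NE [P2→Q gives 9>6; P3→X gives 7>4]
(B,R,Z): not NE [P1→C gives 6>4; P3→X gives 7>5]
(B,R,W): not NE [P1→C gives 5>4; P2→Q gives 9>0; P3→X gives 7>3]
(B,S,X): not NE [P2→P gives 6>5]
(B,S,Y): not NE [P2→Q gives 9>0; P3→X gives 9>2]
(B,S,Z): not NE [P1→C gives 5>2; P2→R gives 7>0; P3→X gives 9>6]
(B,S,W): not NE [P2→Q gives 9>6; P3→X gives 9>1]
(C,P,X): not NE [P1→B gives 9>4; P2→R gives 9>6; P3→W gives 6>0]
(C,P,Y): not NE [P1→A gives 7>0; P2→Q gives 6>1; P3→W gives 6>3]
(C,P,Z): not NE [P1→B gives 8>2; P2→S gives 3>1; P3→W gives 6>3]
(C,P,W): not NE [P1→B gives 6>1]
(C,Q,X): not NE [P1→B gives 7>6; P2→R gives 9>8]
(C,Q,Y): not NE [P1→B gives 8>3; P3→X gives 7>2]
(C,Q,Z): not NE [P1→B gives 2>0; P3→X gives 7>3]
(C,Q,W): not NE [P1→A gives 8>7; P3→X gives 7>5]
(C,R,X): not NE [P1→A gives 8>1; P3→Y gives 7>5]
(C,R,Y): not NE [P2→Q gives 6>0]
(C,R,Z): not NE [P2→S gives 3>2; P3→Y gives 7>1]
(C,R,W): not NE [P2→Q gives 8>4; P3→Y gives 7>0]
(C,S,X): not NE [P1→B gives 6>1; P2→R gives 9>5]
(C,S,Y): not NE [P1→B gives 8>2; P2→Q gives 6>3; P3→Z gives 7>1]
(C,S,Z): NE
(C,S,W): not NE [P1→B gives 6>3; P2→Q gives 8>4; P3→Z gives 7>5]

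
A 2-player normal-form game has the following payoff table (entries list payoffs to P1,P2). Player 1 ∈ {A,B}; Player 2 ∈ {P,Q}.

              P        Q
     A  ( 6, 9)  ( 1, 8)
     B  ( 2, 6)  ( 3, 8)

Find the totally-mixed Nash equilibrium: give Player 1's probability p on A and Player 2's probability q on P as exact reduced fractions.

P1 indiff ⇒ q·6+(1-q)·1 = q·2+(1-q)·3 ⇒ q(4) = (1-q)(2) ⇒ q = 1/3
P2 indiff ⇒ p·9+(1-p)·6 = p·8+(1-p)·8 ⇒ p(1) = (1-p)(2) ⇒ p = 2/3

(p,q) = (2/3, 1/3)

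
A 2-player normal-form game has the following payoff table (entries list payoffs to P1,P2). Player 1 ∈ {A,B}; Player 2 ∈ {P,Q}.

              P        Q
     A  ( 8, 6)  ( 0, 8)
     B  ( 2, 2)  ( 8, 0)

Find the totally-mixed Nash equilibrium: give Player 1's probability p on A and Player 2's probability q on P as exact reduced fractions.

P1 indiff ⇒ q·8+(1-q)·0 = q·2+(1-q)·8 ⇒ q(6) = (1-q)(8) ⇒ q = 4/7
P2 indiff ⇒ p·6+(1-p)·2 = p·8+(1-p)·0 ⇒ p(-2) = (1-p)(-2) ⇒ p = 1/2

(p,q) = (1/2, 4/7)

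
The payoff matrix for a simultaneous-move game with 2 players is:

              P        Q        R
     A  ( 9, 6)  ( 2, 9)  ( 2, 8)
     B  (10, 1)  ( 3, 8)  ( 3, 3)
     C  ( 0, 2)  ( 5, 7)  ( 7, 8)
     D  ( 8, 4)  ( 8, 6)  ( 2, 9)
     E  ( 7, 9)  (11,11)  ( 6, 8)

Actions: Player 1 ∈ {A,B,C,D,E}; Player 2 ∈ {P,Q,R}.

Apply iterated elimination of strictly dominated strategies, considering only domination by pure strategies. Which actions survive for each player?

P1 drop A (B beats it: P:10>9 Q:3>2 R:3>2)
P2 drop P (Q beats it: B:8>1 C:7>2 D:6>4 E:11>9)
P1 drop B (C beats it: Q:5>3 R:7>3)
P1 drop D (E beats it: Q:11>8 R:6>2)
P1→{C,E} P2→{Q,R}

Remaining: P1:{C,E} P2:{Q,R}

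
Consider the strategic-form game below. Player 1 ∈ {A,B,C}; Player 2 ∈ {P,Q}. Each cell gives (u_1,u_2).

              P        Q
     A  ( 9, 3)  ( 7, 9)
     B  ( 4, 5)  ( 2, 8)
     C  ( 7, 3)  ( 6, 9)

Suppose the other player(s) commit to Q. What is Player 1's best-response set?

u_1(A vs Q) = 7
u_1(B vs Q) = 2
u_1(C vs Q) = 6
max payoff 7 at {A}

BR_1 = {A}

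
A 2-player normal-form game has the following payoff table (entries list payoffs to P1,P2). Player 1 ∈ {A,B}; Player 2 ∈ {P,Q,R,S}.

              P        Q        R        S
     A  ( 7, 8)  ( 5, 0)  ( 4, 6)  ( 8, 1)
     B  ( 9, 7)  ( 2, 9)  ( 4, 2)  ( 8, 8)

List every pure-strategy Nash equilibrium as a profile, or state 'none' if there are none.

PSNE: ∅

(A,P): not NE [P1→B gives 9>7]
(A,Q): not NE [P2→P gives 8>0]
(A,R): not NE [P2→P gives 8>6]
(A,S): not NE [P2→P gives 8>1]
(B,P): not NE [P2→Q gives 9>7]
(B,Q): not NE [P1→A gives 5>2]
(B,R): not NE [P2→Q gives 9>2]
(B,S): not NE [P2→Q gives 9>8]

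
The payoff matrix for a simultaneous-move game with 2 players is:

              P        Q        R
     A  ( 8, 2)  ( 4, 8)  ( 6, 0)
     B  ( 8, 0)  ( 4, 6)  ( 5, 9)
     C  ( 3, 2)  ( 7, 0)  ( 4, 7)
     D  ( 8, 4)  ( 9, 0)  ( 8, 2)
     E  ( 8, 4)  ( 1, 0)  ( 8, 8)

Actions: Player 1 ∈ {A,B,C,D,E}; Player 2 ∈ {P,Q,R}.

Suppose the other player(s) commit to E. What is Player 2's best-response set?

u_2(P vs E) = 4
u_2(Q vs E) = 0
u_2(R vs E) = 8
max payoff 8 at {R}

argmax u_2 = {R}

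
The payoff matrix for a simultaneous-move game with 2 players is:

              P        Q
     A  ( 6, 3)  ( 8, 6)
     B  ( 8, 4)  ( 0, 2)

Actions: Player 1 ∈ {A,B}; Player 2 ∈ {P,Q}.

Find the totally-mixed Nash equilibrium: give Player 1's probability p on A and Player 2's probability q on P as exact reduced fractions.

P1 indiff ⇒ q·6+(1-q)·8 = q·8+(1-q)·0 ⇒ q(-2) = (1-q)(-8) ⇒ q = 4/5
P2 indiff ⇒ p·3+(1-p)·4 = p·6+(1-p)·2 ⇒ p(-3) = (1-p)(-2) ⇒ p = 2/5

(p,q) = (2/5, 4/5)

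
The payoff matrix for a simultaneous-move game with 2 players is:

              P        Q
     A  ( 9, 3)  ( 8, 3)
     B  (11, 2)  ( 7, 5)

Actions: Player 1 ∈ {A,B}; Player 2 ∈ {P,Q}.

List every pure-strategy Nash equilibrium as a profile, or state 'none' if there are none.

NE set: (A,Q)

(A,P): not NE [P1→B gives 11>9]
(A,Q): NE
(B,P): not NE [P2→Q gives 5>2]
(B,Q): not NE [P1→A gives 8>7]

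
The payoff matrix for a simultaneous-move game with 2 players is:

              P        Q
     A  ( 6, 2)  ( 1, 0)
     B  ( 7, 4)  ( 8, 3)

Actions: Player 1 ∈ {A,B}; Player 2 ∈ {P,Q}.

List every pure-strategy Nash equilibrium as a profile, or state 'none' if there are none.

PSNE = {(B,P)}

(A,P): not NE [P1→B gives 7>6]
(A,Q): not NE [P1→B gives 8>1; P2→P gives 2>0]
(B,P): NE
(B,Q): not NE [P2→P gives 4>3]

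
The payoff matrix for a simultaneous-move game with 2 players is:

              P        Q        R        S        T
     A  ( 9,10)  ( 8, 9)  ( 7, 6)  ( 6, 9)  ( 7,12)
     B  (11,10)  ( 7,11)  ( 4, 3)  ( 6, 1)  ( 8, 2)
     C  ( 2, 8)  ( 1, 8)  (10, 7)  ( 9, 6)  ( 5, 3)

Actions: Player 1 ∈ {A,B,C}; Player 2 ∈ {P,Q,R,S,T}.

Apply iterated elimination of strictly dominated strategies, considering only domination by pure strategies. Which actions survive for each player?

Remaining: P1:{A,B} P2:{P,Q,T}

P2 drop R (P beats it: A:10>6 B:10>3 C:8>7)
P2 drop S (P beats it: A:10>9 B:10>1 C:8>6)
P1 drop C (A beats it: P:9>2 Q:8>1 T:7>5)
P1→{A,B} P2→{P,Q,T}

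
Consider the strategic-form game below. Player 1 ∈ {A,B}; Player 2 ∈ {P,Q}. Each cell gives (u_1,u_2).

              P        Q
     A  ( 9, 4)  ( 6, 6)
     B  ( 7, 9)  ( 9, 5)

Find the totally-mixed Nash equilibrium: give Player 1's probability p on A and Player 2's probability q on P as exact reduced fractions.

(p,q) = (2/3, 3/5)

P1 indiff ⇒ q·9+(1-q)·6 = q·7+(1-q)·9 ⇒ q(2) = (1-q)(3) ⇒ q = 3/5
P2 indiff ⇒ p·4+(1-p)·9 = p·6+(1-p)·5 ⇒ p(-2) = (1-p)(-4) ⇒ p = 2/3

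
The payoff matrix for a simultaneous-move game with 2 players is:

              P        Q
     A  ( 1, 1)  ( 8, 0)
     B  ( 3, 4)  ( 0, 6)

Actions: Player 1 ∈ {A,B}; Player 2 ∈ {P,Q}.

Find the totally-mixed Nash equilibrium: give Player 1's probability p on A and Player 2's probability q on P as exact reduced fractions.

P1 indiff ⇒ q·1+(1-q)·8 = q·3+(1-q)·0 ⇒ q(-2) = (1-q)(-8) ⇒ q = 4/5
P2 indiff ⇒ p·1+(1-p)·4 = p·0+(1-p)·6 ⇒ p(1) = (1-p)(2) ⇒ p = 2/3

p=2/3, q=4/5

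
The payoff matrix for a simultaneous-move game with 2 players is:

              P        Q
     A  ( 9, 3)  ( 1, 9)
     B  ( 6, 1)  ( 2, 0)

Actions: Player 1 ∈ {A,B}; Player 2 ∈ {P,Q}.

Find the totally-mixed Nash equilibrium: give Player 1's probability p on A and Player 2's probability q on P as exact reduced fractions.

p=1/7, q=1/4

P1 indiff ⇒ q·9+(1-q)·1 = q·6+(1-q)·2 ⇒ q(3) = (1-q)(1) ⇒ q = 1/4
P2 indiff ⇒ p·3+(1-p)·1 = p·9+(1-p)·0 ⇒ p(-6) = (1-p)(-1) ⇒ p = 1/7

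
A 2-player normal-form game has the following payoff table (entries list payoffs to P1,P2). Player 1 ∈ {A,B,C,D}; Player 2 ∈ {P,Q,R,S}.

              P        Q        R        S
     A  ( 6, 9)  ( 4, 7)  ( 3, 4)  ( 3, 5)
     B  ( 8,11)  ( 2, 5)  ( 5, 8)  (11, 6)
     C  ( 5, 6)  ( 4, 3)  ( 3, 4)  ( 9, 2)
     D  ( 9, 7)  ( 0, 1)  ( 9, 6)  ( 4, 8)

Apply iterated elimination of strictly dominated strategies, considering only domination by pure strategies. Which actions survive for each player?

Remaining: P1:{B,D} P2:{P,S}

P2 drop Q (P beats it: A:9>7 B:11>5 C:6>3 D:7>1)
P1 drop A (B beats it: P:8>6 R:5>3 S:11>3)
P1 drop C (B beats it: P:8>5 R:5>3 S:11>9)
P2 drop R (P beats it: B:11>8 D:7>6)
P1→{B,D} P2→{P,S}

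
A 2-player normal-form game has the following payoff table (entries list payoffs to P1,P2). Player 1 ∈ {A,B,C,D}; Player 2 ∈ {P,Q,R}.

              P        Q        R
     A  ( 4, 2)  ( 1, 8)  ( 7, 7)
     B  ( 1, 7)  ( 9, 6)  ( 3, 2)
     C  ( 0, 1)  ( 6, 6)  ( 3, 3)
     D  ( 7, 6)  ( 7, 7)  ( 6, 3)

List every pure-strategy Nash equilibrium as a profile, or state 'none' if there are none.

No pure NE.

(A,P): not NE [P1→D gives 7>4; P2→Q gives 8>2]
(A,Q): not NE [P1→B gives 9>1]
(A,R): not NE [P2→Q gives 8>7]
(B,P): not NE [P1→D gives 7>1]
(B,Q): not NE [P2→P gives 7>6]
(B,R): not NE [P1→A gives 7>3; P2→P gives 7>2]
(C,P): not NE [P1→D gives 7>0; P2→Q gives 6>1]
(C,Q): not NE [P1→B gives 9>6]
(C,R): not NE [P1→A gives 7>3; P2→Q gives 6>3]
(D,P): not NE [P2→Q gives 7>6]
(D,Q): not NE [P1→B gives 9>7]
(D,R): not NE [P1→A gives 7>6; P2→Q gives 7>3]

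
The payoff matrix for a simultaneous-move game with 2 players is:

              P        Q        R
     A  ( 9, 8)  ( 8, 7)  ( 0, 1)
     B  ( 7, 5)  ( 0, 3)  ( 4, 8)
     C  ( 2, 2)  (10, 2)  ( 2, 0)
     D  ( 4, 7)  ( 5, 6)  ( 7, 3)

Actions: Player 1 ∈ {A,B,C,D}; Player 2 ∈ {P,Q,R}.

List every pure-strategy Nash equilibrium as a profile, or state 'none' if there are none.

(A,P): NE
(A,Q): not NE [P1→C gives 10>8; P2→P gives 8>7]
(A,R): not NE [P1→D gives 7>0; P2→P gives 8>1]
(B,P): not NE [P1→A gives 9>7; P2→R gives 8>5]
(B,Q): not NE [P1→C gives 10>0; P2→R gives 8>3]
(B,R): not NE [P1→D gives 7>4]
(C,P): not NE [P1→A gives 9>2]
(C,Q): NE
(C,R): not NE [P1→D gives 7>2; P2→Q gives 2>0]
(D,P): not NE [P1→A gives 9>4]
(D,Q): not NE [P1→C gives 10>5; P2→P gives 7>6]
(D,R): not NE [P2→P gives 7>3]

PSNE = {(A,P), (C,Q)}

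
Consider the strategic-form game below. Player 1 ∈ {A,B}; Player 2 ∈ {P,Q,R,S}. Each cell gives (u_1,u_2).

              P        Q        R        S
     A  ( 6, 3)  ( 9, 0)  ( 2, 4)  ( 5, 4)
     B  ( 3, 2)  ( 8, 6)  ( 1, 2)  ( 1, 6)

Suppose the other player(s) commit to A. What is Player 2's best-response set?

P2 best: {R,S}

u_2(P vs A) = 3
u_2(Q vs A) = 0
u_2(R vs A) = 4
u_2(S vs A) = 4
max payoff 4 at {R,S}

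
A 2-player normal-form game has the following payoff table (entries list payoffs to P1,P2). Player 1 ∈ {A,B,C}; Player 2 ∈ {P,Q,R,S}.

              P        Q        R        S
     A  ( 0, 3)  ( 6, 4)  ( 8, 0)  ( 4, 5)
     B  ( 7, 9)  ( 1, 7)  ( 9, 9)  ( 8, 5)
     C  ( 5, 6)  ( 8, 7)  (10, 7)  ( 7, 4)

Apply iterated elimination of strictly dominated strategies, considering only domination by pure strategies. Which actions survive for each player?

Survivors P1:{B,C} P2:{P,Q,R}

P1 drop A (C beats it: P:5>0 Q:8>6 R:10>8 S:7>4)
P2 drop S (P beats it: B:9>5 C:6>4)
P1→{B,C} P2→{P,Q,R}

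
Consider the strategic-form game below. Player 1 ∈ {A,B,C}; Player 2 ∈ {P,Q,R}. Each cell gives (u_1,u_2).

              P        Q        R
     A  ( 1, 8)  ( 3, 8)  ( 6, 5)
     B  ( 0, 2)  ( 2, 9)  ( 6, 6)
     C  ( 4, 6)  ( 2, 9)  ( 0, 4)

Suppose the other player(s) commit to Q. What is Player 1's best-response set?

argmax u_1 = {A}

u_1(A vs Q) = 3
u_1(B vs Q) = 2
u_1(C vs Q) = 2
max payoff 3 at {A}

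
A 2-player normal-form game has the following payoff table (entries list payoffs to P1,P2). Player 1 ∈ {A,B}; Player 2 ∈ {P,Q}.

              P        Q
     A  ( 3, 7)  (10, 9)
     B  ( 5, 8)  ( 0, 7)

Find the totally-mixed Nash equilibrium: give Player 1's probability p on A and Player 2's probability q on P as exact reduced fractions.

p=1/3, q=5/6

P1 indiff ⇒ q·3+(1-q)·10 = q·5+(1-q)·0 ⇒ q(-2) = (1-q)(-10) ⇒ q = 5/6
P2 indiff ⇒ p·7+(1-p)·8 = p·9+(1-p)·7 ⇒ p(-2) = (1-p)(-1) ⇒ p = 1/3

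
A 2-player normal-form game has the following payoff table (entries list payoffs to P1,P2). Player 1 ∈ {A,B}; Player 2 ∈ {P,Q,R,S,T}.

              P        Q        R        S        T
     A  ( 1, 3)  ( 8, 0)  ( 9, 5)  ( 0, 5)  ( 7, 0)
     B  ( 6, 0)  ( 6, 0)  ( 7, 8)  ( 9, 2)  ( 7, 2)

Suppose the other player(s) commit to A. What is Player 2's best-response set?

u_2(P vs A) = 3
u_2(Q vs A) = 0
u_2(R vs A) = 5
u_2(S vs A) = 5
u_2(T vs A) = 0
max payoff 5 at {R,S}

argmax u_2 = {R,S}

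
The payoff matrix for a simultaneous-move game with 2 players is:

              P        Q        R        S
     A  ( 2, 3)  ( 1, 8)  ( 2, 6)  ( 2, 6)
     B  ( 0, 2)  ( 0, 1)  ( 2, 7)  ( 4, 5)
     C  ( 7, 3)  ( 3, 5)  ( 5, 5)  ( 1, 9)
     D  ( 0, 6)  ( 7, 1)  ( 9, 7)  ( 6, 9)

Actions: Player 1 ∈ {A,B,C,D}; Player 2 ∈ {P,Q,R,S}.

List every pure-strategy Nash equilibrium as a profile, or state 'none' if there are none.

(A,P): not NE [P1→C gives 7>2; P2→Q gives 8>3]
(A,Q): not NE [P1→D gives 7>1]
(A,R): not NE [P1→D gives 9>2; P2→Q gives 8>6]
(A,S): not NE [P1→D gives 6>2; P2→Q gives 8>6]
(B,P): not NE [P1→C gives 7>0; P2→R gives 7>2]
(B,Q): not NE [P1→D gives 7>0; P2→R gives 7>1]
(B,R): not NE [P1→D gives 9>2]
(B,S): not NE [P1→D gives 6>4; P2→R gives 7>5]
(C,P): not NE [P2→S gives 9>3]
(C,Q): not NE [P1→D gives 7>3; P2→S gives 9>5]
(C,R): not NE [P1→D gives 9>5; P2→S gives 9>5]
(C,S): not NE [P1→D gives 6>1]
(D,P): not NE [P1→C gives 7>0; P2→S gives 9>6]
(D,Q): not NE [P2→S gives 9>1]
(D,R): not NE [P2→S gives 9>7]
(D,S): NE

Nash profiles: (D,S)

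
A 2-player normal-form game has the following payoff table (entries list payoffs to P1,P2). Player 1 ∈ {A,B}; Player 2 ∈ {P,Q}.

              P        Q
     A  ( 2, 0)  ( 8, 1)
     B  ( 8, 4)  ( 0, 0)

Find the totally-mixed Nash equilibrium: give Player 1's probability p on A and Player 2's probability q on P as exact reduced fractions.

P1 mixes 4/5 on A; P2 mixes 4/7 on P

P1 indiff ⇒ q·2+(1-q)·8 = q·8+(1-q)·0 ⇒ q(-6) = (1-q)(-8) ⇒ q = 4/7
P2 indiff ⇒ p·0+(1-p)·4 = p·1+(1-p)·0 ⇒ p(-1) = (1-p)(-4) ⇒ p = 4/5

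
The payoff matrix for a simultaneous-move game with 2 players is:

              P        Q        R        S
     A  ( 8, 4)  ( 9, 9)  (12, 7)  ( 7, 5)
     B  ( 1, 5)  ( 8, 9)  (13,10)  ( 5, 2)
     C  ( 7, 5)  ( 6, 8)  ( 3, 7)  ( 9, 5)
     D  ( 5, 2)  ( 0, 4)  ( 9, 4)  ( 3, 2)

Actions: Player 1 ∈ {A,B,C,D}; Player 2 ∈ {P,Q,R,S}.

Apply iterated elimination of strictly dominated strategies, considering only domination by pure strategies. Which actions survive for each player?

P1 drop D (A beats it: P:8>5 Q:9>0 R:12>9 S:7>3)
P2 drop P (Q beats it: A:9>4 B:9>5 C:8>5)
P2 drop S (Q beats it: A:9>5 B:9>2 C:8>5)
P1 drop C (A beats it: Q:9>6 R:12>3)
P1→{A,B} P2→{Q,R}

IESDS → P1:{A,B} P2:{Q,R}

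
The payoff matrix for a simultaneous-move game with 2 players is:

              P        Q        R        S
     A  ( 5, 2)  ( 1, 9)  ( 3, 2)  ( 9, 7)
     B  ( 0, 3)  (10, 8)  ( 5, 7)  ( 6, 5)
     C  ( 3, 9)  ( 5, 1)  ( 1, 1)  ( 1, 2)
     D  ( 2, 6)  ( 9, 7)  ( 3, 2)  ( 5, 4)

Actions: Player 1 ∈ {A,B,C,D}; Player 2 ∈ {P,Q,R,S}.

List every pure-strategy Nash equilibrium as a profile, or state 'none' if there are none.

PSNE = {(B,Q)}

(A,P): not NE [P2→Q gives 9>2]
(A,Q): not NE [P1→B gives 10>1]
(A,R): not NE [P1→B gives 5>3; P2→Q gives 9>2]
(A,S): not NE [P2→Q gives 9>7]
(B,P): not NE [P1→A gives 5>0; P2→Q gives 8>3]
(B,Q): NE
(B,R): not NE [P2→Q gives 8>7]
(B,S): not NE [P1→A gives 9>6; P2→Q gives 8>5]
(C,P): not NE [P1→A gives 5>3]
(C,Q): not NE [P1→B gives 10>5; P2→P gives 9>1]
(C,R): not NE [P1→B gives 5>1; P2→P gives 9>1]
(C,S): not NE [P1→A gives 9>1; P2→P gives 9>2]
(D,P): not NE [P1→A gives 5>2; P2→Q gives 7>6]
(D,Q): not NE [P1→B gives 10>9]
(D,R): not NE [P1→B gives 5>3; P2→Q gives 7>2]
(D,S): not NE [P1→A gives 9>5; P2→Q gives 7>4]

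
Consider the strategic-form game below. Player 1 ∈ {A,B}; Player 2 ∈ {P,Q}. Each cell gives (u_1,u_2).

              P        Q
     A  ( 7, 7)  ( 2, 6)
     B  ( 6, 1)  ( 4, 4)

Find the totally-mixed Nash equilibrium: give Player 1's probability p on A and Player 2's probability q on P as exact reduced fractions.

(p,q) = (3/4, 2/3)

P1 indiff ⇒ q·7+(1-q)·2 = q·6+(1-q)·4 ⇒ q(1) = (1-q)(2) ⇒ q = 2/3
P2 indiff ⇒ p·7+(1-p)·1 = p·6+(1-p)·4 ⇒ p(1) = (1-p)(3) ⇒ p = 3/4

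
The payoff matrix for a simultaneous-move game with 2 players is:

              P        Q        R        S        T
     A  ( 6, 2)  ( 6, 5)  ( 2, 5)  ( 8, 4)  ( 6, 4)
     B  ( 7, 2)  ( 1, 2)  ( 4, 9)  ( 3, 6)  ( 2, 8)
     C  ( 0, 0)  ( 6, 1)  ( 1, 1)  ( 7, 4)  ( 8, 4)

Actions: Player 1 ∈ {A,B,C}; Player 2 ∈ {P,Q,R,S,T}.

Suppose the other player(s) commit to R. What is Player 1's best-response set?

argmax u_1 = {B}

u_1(A vs R) = 2
u_1(B vs R) = 4
u_1(C vs R) = 1
max payoff 4 at {B}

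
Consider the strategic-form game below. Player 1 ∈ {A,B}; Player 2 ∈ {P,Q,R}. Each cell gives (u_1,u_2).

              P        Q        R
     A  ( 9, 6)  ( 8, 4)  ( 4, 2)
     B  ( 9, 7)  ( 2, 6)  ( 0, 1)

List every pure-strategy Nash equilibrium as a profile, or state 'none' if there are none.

(A,P): NE
(A,Q): not NE [P2→P gives 6>4]
(A,R): not NE [P2→P gives 6>2]
(B,P): NE
(B,Q): not NE [P1→A gives 8>2; P2→P gives 7>6]
(B,R): not NE [P1→A gives 4>0; P2→P gives 7>1]

NE set: (A,P), (B,P)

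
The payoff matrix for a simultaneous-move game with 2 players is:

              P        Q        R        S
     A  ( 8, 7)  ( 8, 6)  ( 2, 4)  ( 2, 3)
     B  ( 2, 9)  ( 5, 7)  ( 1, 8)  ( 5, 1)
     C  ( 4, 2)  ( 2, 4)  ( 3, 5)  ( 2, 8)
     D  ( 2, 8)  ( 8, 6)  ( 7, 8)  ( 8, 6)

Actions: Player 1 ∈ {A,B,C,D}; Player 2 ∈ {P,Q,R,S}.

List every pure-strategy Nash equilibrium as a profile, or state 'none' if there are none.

(A,P): NE
(A,Q): not NE [P2→P gives 7>6]
(A,R): not NE [P1→D gives 7>2; P2→P gives 7>4]
(A,S): not NE [P1→D gives 8>2; P2→P gives 7>3]
(B,P): not NE [P1→A gives 8>2]
(B,Q): not NE [P1→D gives 8>5; P2→P gives 9>7]
(B,R): not NE [P1→D gives 7>1; P2→P gives 9>8]
(B,S): not NE [P1→D gives 8>5; P2→P gives 9>1]
(C,P): not NE [P1→A gives 8>4; P2→S gives 8>2]
(C,Q): not NE [P1→D gives 8>2; P2→S gives 8>4]
(C,R): not NE [P1→D gives 7>3; P2→S gives 8>5]
(C,S): not NE [P1→D gives 8>2]
(D,P): not NE [P1→A gives 8>2]
(D,Q): not NE [P2→R gives 8>6]
(D,R): NE
(D,S): not NE [P2→R gives 8>6]

NE set: (A,P), (D,R)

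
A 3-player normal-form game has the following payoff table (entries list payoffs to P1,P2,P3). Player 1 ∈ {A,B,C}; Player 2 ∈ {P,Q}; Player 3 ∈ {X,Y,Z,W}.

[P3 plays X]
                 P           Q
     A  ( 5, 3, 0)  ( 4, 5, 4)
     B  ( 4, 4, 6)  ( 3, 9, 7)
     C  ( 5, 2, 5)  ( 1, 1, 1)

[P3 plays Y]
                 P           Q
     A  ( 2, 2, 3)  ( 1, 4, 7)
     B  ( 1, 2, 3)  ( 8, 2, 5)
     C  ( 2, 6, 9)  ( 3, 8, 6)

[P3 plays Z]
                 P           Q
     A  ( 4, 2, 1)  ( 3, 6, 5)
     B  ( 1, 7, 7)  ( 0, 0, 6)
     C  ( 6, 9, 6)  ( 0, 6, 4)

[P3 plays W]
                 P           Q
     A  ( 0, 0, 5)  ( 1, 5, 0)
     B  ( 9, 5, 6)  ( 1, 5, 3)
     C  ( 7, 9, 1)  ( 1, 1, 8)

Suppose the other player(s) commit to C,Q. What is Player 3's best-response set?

BR_3 = {W}

u_3(X vs C,Q) = 1
u_3(Y vs C,Q) = 6
u_3(Z vs C,Q) = 4
u_3(W vs C,Q) = 8
max payoff 8 at {W}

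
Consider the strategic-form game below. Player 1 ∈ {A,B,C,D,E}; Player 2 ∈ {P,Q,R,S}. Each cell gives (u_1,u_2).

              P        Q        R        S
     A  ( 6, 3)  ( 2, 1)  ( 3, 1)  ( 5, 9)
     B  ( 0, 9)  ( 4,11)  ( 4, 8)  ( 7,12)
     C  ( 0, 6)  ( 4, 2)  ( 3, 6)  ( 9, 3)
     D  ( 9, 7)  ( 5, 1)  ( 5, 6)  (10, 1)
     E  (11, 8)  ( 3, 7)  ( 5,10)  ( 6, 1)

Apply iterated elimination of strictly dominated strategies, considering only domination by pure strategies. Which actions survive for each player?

Remaining: P1:{D,E} P2:{P,R}

P1 drop A (D beats it: P:9>6 Q:5>2 R:5>3 S:10>5)
P1 drop B (D beats it: P:9>0 Q:5>4 R:5>4 S:10>7)
P1 drop C (D beats it: P:9>0 Q:5>4 R:5>3 S:10>9)
P2 drop Q (P beats it: D:7>1 E:8>7)
P2 drop S (P beats it: D:7>1 E:8>1)
P1→{D,E} P2→{P,R}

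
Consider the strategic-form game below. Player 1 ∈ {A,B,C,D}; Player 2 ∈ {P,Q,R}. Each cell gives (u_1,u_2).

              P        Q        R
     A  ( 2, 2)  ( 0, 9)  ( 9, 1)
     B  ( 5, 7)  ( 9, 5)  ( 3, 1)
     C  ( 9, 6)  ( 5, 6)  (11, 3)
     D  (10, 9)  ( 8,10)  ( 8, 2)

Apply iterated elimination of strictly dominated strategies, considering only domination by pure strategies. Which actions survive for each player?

P1 drop A (C beats it: P:9>2 Q:5>0 R:11>9)
P2 drop R (P beats it: B:7>1 C:6>3 D:9>2)
P1 drop C (D beats it: P:10>9 Q:8>5)
P1→{B,D} P2→{P,Q}

IESDS → P1:{B,D} P2:{P,Q}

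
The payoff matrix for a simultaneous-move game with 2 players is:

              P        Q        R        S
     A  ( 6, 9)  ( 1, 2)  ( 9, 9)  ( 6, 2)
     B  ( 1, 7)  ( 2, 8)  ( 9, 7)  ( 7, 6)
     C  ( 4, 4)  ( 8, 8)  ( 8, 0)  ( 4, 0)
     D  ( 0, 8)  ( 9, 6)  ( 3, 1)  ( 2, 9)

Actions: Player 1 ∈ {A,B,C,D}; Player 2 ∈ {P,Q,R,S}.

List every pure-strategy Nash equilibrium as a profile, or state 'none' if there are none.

Nash profiles: (A,P), (A,R)

(A,P): NE
(A,Q): not NE [P1→D gives 9>1; P2→R gives 9>2]
(A,R): NE
(A,S): not NE [P1→B gives 7>6; P2→R gives 9>2]
(B,P): not NE [P1→A gives 6>1; P2→Q gives 8>7]
(B,Q): not NE [P1→D gives 9>2]
(B,R): not NE [P2→Q gives 8>7]
(B,S): not NE [P2→Q gives 8>6]
(C,P): not NE [P1→A gives 6>4; P2→Q gives 8>4]
(C,Q): not NE [P1→D gives 9>8]
(C,R): not NE [P1→B gives 9>8; P2→Q gives 8>0]
(C,S): not NE [P1→B gives 7>4; P2→Q gives 8>0]
(D,P): not NE [P1→A gives 6>0; P2→S gives 9>8]
(D,Q): not NE [P2→S gives 9>6]
(D,R): not NE [P1→B gives 9>3; P2→S gives 9>1]
(D,S): not NE [P1→B gives 7>2]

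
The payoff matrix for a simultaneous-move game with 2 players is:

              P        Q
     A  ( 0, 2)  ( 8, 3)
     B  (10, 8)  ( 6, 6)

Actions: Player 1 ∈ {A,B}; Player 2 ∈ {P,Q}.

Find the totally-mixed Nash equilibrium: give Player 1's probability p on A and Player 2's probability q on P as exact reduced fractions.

P1 indiff ⇒ q·0+(1-q)·8 = q·10+(1-q)·6 ⇒ q(-10) = (1-q)(-2) ⇒ q = 1/6
P2 indiff ⇒ p·2+(1-p)·8 = p·3+(1-p)·6 ⇒ p(-1) = (1-p)(-2) ⇒ p = 2/3

P1 mixes 2/3 on A; P2 mixes 1/6 on P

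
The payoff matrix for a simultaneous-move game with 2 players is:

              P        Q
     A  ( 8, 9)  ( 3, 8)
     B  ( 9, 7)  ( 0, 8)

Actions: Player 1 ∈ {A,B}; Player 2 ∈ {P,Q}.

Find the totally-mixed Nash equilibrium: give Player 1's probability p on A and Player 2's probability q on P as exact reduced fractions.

P1 indiff ⇒ q·8+(1-q)·3 = q·9+(1-q)·0 ⇒ q(-1) = (1-q)(-3) ⇒ q = 3/4
P2 indiff ⇒ p·9+(1-p)·7 = p·8+(1-p)·8 ⇒ p(1) = (1-p)(1) ⇒ p = 1/2

p=1/2, q=3/4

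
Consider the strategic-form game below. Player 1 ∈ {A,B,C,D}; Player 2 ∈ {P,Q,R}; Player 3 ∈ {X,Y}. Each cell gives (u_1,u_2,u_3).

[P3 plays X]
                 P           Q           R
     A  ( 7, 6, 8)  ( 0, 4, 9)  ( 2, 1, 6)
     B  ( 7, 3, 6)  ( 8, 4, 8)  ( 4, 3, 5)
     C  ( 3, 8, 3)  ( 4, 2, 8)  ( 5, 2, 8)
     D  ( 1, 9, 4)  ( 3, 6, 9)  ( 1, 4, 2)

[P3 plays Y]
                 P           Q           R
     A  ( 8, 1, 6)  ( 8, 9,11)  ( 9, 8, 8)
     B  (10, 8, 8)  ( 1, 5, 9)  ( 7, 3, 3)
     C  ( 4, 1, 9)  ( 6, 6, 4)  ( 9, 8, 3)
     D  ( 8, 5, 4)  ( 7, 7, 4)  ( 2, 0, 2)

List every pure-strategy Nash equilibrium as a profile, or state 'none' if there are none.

NE set: (A,P,X), (A,Q,Y), (B,P,Y)

(A,P,X): NE
(A,P,Y): not NE [P1→B gives 10>8; P2→Q gives 9>1; P3→X gives 8>6]
(A,Q,X): not NE [P1→B gives 8>0; P2→P gives 6>4; P3→Y gives 11>9]
(A,Q,Y): NE
(A,R,X): not NE [P1→C gives 5>2; P2→P gives 6>1; P3→Y gives 8>6]
(A,R,Y): not NE [P2→Q gives 9>8]
(B,P,X): not NE [P2→Q gives 4>3; P3→Y gives 8>6]
(B,P,Y): NE
(B,Q,X): not NE [P3→Y gives 9>8]
(B,Q,Y): not NE [P1→A gives 8>1; P2→P gives 8>5]
(B,R,X): not NE [P1→C gives 5>4; P2→Q gives 4>3]
(B,R,Y): not NE [P1→C gives 9>7; P2→P gives 8>3; P3→X gives 5>3]
(C,P,X): not NE [P1→B gives 7>3; P3→Y gives 9>3]
(C,P,Y): not NE [P1→B gives 10>4; P2→R gives 8>1]
(C,Q,X): not NE [P1→B gives 8>4; P2→P gives 8>2]
(C,Q,Y): not NE [P1→A gives 8>6; P2→R gives 8>6; P3→X gives 8>4]
(C,R,X): not NE [P2→P gives 8>2]
(C,R,Y): not NE [P3→X gives 8>3]
(D,P,X): not NE [P1→B gives 7>1]
(D,P,Y): not NE [P1→B gives 10>8; P2→Q gives 7>5]
(D,Q,X): not NE [P1→B gives 8>3; P2→P gives 9>6]
(D,Q,Y): not NE [P1→A gives 8>7; P3→X gives 9>4]
(D,R,X): not NE [P1→C gives 5>1; P2→P gives 9>4]
(D,R,Y): not NE [P1→C gives 9>2; P2→Q gives 7>0]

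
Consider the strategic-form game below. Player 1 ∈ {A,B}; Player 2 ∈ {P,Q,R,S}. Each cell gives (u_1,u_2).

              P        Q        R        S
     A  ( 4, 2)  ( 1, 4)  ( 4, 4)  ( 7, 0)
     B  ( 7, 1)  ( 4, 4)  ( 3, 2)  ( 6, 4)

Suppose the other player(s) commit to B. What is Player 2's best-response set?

u_2(P vs B) = 1
u_2(Q vs B) = 4
u_2(R vs B) = 2
u_2(S vs B) = 4
max payoff 4 at {Q,S}

argmax u_2 = {Q,S}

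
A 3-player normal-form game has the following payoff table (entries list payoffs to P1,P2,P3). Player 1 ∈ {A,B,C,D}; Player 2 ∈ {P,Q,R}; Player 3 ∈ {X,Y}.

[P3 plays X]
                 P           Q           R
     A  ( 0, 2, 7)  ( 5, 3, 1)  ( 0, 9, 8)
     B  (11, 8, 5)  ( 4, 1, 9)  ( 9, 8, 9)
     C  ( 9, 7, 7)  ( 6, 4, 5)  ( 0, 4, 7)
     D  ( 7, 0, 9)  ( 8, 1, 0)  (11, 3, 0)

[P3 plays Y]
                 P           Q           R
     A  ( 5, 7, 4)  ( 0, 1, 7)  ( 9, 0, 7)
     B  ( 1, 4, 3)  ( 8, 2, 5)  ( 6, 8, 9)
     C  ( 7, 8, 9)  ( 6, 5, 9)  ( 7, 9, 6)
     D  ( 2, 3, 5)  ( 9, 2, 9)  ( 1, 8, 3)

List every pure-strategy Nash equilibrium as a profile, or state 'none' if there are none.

NE set: (B,P,X)

(A,P,X): not NE [P1→B gives 11>0; P2→R gives 9>2]
(A,P,Y): not NE [P1→C gives 7>5; P3→X gives 7>4]
(A,Q,X): not NE [P1→D gives 8>5; P2→R gives 9>3; P3→Y gives 7>1]
(A,Q,Y): not NE [P1→D gives 9>0; P2→P gives 7>1]
(A,R,X): not NE [P1→D gives 11>0]
(A,R,Y): not NE [P2→P gives 7>0; P3→X gives 8>7]
(B,P,X): NE
(B,P,Y): not NE [P1→C gives 7>1; P2→R gives 8>4; P3→X gives 5>3]
(B,Q,X): not NE [P1→D gives 8>4; P2→R gives 8>1]
(B,Q,Y): not NE [P1→D gives 9>8; P2→R gives 8>2; P3→X gives 9>5]
(B,R,X): not NE [P1→D gives 11>9]
(B,R,Y): not NE [P1→A gives 9>6]
(C,P,X): not NE [P1→B gives 11>9; P3→Y gives 9>7]
(C,P,Y): not NE [P2→R gives 9>8]
(C,Q,X): not NE [P1→D gives 8>6; P2→P gives 7>4; P3→Y gives 9>5]
(C,Q,Y): not NE [P1→D gives 9>6; P2→R gives 9>5]
(C,R,X): not NE [P1→D gives 11>0; P2→P gives 7>4]
(C,R,Y): not NE [P1→A gives 9>7; P3→X gives 7>6]
(D,P,X): not NE [P1→B gives 11>7; P2→R gives 3>0]
(D,P,Y): not NE [P1→C gives 7>2; P2→R gives 8>3; P3→X gives 9>5]
(D,Q,X): not NE [P2→R gives 3>1; P3→Y gives 9>0]
(D,Q,Y): not NE [P2→R gives 8>2]
(D,R,X): not NE [P3→Y gives 3>0]
(D,R,Y): not NE [P1→A gives 9>1]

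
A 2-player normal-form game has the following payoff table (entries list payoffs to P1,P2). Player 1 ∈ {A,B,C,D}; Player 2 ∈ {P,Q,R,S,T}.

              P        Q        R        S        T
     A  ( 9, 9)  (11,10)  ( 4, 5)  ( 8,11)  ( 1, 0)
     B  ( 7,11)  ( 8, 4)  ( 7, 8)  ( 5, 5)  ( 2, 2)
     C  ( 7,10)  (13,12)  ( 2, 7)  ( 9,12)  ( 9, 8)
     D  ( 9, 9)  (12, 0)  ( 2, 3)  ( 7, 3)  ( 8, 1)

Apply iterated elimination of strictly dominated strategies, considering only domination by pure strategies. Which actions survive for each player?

Survivors P1:{A,C,D} P2:{P,Q,S}

P2 drop R (P beats it: A:9>5 B:11>8 C:10>7 D:9>3)
P1 drop B (D beats it: P:9>7 Q:12>8 S:7>5 T:8>2)
P2 drop T (P beats it: A:9>0 C:10>8 D:9>1)
P1→{A,C,D} P2→{P,Q,S}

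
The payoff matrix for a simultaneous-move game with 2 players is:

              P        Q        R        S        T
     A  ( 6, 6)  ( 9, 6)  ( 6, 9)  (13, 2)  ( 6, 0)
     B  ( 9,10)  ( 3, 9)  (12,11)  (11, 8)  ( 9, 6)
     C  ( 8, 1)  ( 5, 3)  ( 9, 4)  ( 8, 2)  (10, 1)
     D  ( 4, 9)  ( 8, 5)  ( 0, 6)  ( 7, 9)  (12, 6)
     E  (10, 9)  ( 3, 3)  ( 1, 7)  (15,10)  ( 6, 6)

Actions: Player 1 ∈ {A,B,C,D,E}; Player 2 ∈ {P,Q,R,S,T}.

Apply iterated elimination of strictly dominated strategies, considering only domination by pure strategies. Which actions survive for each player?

IESDS → P1:{A,B,E} P2:{P,R,S}

P2 drop Q (R beats it: A:9>6 B:11>9 C:4>3 D:6>5 E:7>3)
P2 drop T (S beats it: A:2>0 B:8>6 C:2>1 D:9>6 E:10>6)
P1 drop C (B beats it: P:9>8 R:12>9 S:11>8)
P1 drop D (A beats it: P:6>4 R:6>0 S:13>7)
P1→{A,B,E} P2→{P,R,S}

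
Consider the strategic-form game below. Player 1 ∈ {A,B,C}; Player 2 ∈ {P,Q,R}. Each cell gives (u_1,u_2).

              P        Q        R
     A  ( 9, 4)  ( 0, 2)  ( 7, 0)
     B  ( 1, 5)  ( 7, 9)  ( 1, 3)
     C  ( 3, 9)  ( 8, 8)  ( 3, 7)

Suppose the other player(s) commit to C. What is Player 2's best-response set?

u_2(P vs C) = 9
u_2(Q vs C) = 8
u_2(R vs C) = 7
max payoff 9 at {P}

BR_2 = {P}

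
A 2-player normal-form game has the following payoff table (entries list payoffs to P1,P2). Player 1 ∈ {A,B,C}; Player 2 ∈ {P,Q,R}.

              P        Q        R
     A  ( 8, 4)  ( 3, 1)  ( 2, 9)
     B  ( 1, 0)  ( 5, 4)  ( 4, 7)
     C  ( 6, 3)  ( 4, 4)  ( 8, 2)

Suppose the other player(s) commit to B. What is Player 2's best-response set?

argmax u_2 = {R}

u_2(P vs B) = 0
u_2(Q vs B) = 4
u_2(R vs B) = 7
max payoff 7 at {R}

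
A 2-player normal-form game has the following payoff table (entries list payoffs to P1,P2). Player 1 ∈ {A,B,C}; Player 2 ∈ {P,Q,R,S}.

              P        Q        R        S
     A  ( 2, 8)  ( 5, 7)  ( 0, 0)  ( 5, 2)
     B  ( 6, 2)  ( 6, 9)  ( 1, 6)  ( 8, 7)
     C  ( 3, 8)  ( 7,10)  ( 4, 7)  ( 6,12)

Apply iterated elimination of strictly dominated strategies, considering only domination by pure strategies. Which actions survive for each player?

P1 drop A (B beats it: P:6>2 Q:6>5 R:1>0 S:8>5)
P2 drop P (Q beats it: B:9>2 C:10>8)
P2 drop R (Q beats it: B:9>6 C:10>7)
P1→{B,C} P2→{Q,S}

Remaining: P1:{B,C} P2:{Q,S}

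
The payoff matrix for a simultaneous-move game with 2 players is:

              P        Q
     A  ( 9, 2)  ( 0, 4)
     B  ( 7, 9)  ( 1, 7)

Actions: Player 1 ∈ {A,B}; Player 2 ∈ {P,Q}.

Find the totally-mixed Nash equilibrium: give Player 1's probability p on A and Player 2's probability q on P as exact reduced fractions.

P1 indiff ⇒ q·9+(1-q)·0 = q·7+(1-q)·1 ⇒ q(2) = (1-q)(1) ⇒ q = 1/3
P2 indiff ⇒ p·2+(1-p)·9 = p·4+(1-p)·7 ⇒ p(-2) = (1-p)(-2) ⇒ p = 1/2

P1 mixes 1/2 on A; P2 mixes 1/3 on P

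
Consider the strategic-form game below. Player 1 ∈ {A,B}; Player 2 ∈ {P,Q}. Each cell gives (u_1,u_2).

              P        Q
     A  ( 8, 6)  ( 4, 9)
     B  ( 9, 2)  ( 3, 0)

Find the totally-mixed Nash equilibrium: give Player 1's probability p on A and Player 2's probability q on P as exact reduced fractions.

P1 indiff ⇒ q·8+(1-q)·4 = q·9+(1-q)·3 ⇒ q(-1) = (1-q)(-1) ⇒ q = 1/2
P2 indiff ⇒ p·6+(1-p)·2 = p·9+(1-p)·0 ⇒ p(-3) = (1-p)(-2) ⇒ p = 2/5

(p,q) = (2/5, 1/2)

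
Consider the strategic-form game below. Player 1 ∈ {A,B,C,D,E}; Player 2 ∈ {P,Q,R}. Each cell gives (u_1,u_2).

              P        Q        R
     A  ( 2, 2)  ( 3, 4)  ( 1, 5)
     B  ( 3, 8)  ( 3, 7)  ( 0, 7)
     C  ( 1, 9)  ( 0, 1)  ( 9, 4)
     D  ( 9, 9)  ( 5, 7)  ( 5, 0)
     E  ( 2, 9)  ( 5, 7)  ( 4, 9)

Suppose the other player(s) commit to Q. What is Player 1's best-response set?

u_1(A vs Q) = 3
u_1(B vs Q) = 3
u_1(C vs Q) = 0
u_1(D vs Q) = 5
u_1(E vs Q) = 5
max payoff 5 at {D,E}

BR_1 = {D,E}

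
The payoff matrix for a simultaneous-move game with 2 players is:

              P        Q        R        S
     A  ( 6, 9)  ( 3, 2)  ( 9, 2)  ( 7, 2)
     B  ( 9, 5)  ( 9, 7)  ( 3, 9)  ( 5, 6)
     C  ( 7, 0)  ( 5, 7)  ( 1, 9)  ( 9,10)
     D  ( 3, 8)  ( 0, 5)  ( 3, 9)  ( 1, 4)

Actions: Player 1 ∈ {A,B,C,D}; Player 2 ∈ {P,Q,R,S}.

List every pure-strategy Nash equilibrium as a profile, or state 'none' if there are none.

NE set: (C,S)

(A,P): not NE [P1→B gives 9>6]
(A,Q): not NE [P1→B gives 9>3; P2→P gives 9>2]
(A,R): not NE [P2→P gives 9>2]
(A,S): not NE [P1→C gives 9>7; P2→P gives 9>2]
(B,P): not NE [P2→R gives 9>5]
(B,Q): not NE [P2→R gives 9>7]
(B,R): not NE [P1→A gives 9>3]
(B,S): not NE [P1→C gives 9>5; P2→R gives 9>6]
(C,P): not NE [P1→B gives 9>7; P2→S gives 10>0]
(C,Q): not NE [P1→B gives 9>5; P2→S gives 10>7]
(C,R): not NE [P1→A gives 9>1; P2→S gives 10>9]
(C,S): NE
(D,P): not NE [P1→B gives 9>3; P2→R gives 9>8]
(D,Q): not NE [P1→B gives 9>0; P2→R gives 9>5]
(D,R): not NE [P1→A gives 9>3]
(D,S): not NE [P1→C gives 9>1; P2→R gives 9>4]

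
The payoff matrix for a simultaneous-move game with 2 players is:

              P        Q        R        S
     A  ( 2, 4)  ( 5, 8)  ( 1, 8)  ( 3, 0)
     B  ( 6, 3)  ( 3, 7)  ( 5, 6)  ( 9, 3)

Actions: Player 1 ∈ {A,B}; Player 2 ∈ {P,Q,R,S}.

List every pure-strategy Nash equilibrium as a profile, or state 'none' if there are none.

PSNE = {(A,Q)}

(A,P): not NE [P1→B gives 6>2; P2→R gives 8>4]
(A,Q): NE
(A,R): not NE [P1→B gives 5>1]
(A,S): not NE [P1→B gives 9>3; P2→R gives 8>0]
(B,P): not NE [P2→Q gives 7>3]
(B,Q): not NE [P1→A gives 5>3]
(B,R): not NE [P2→Q gives 7>6]
(B,S): not NE [P2→Q gives 7>3]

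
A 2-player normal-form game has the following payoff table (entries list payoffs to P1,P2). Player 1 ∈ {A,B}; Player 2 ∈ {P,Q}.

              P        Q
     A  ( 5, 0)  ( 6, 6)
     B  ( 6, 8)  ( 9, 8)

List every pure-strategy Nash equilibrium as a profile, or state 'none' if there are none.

(A,P): not NE [P1→B gives 6>5; P2→Q gives 6>0]
(A,Q): not NE [P1→B gives 9>6]
(B,P): NE
(B,Q): NE

PSNE = {(B,P), (B,Q)}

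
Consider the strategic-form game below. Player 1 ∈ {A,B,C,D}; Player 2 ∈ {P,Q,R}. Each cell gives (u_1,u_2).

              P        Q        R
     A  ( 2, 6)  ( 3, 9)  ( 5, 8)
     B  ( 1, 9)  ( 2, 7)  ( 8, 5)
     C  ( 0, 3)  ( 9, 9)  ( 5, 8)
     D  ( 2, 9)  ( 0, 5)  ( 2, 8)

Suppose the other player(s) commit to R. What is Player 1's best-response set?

BR_1 = {B}

u_1(A vs R) = 5
u_1(B vs R) = 8
u_1(C vs R) = 5
u_1(D vs R) = 2
max payoff 8 at {B}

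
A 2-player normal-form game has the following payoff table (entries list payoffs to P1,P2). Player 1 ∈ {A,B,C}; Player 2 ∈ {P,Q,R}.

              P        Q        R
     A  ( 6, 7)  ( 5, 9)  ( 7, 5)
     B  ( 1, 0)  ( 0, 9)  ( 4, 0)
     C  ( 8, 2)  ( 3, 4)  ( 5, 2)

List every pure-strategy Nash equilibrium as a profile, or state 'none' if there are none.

Nash profiles: (A,Q)

(A,P): not NE [P1→C gives 8>6; P2→Q gives 9>7]
(A,Q): NE
(A,R): not NE [P2→Q gives 9>5]
(B,P): not NE [P1→C gives 8>1; P2→Q gives 9>0]
(B,Q): not NE [P1→A gives 5>0]
(B,R): not NE [P1→A gives 7>4; P2→Q gives 9>0]
(C,P): not NE [P2→Q gives 4>2]
(C,Q): not NE [P1→A gives 5>3]
(C,R): not NE [P1→A gives 7>5; P2→Q gives 4>2]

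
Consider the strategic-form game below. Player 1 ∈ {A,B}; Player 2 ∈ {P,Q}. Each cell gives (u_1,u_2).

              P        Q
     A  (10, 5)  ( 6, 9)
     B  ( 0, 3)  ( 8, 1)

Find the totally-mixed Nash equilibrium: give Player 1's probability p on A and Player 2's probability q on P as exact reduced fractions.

P1 mixes 1/3 on A; P2 mixes 1/6 on P

P1 indiff ⇒ q·10+(1-q)·6 = q·0+(1-q)·8 ⇒ q(10) = (1-q)(2) ⇒ q = 1/6
P2 indiff ⇒ p·5+(1-p)·3 = p·9+(1-p)·1 ⇒ p(-4) = (1-p)(-2) ⇒ p = 1/3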